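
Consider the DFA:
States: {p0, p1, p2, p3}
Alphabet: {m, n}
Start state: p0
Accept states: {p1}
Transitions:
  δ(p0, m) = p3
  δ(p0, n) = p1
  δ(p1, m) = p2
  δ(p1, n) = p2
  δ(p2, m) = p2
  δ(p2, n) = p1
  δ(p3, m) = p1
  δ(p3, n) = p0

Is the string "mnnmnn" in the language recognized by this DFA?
Processing string "mnnmnn":
  p0 --m--> p3
  p3 --n--> p0
  p0 --n--> p1
  p1 --m--> p2
  p2 --n--> p1
  p1 --n--> p2
Final state: p2
Accept states: {p1}
No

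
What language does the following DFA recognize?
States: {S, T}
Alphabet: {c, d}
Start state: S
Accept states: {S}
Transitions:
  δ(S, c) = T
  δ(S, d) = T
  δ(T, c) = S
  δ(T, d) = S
Testing a few strings:
  'dc' → accept
  'c' → reject
  'ccd' → reject
  'cdc' → reject
State roles: S=even length so far; T=odd length so far
All strings over {c,d} of even length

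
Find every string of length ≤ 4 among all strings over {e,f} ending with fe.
fe, efe, ffe, eefe, effe, fefe, fffe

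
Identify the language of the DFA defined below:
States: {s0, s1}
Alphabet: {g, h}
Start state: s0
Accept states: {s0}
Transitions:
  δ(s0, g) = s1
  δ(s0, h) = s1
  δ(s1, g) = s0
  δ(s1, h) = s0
Testing a few strings:
  'ghh' → reject
  'hh' → accept
  'hgg' → reject
  'h' → reject
State roles: s0=even length so far; s1=odd length so far
All strings over {g,h} of even length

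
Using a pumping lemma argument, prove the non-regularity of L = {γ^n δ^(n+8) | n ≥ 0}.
Assume L is regular with pumping length p. Idea: pumping the γ-block breaks the fixed offset of 8.
Choose s = γ^p δ^(p+8) ∈ L. By the pumping lemma, s = xyz with |xy| ≤ p, |y| > 0, so y = γ^k with k ≥ 1. Then xy²z = γ^(p+k) δ^(p+8). For this to be in L we would need p+8 = (p+k)+8, i.e. k = 0, contradicting k ≥ 1. So xy²z ∉ L.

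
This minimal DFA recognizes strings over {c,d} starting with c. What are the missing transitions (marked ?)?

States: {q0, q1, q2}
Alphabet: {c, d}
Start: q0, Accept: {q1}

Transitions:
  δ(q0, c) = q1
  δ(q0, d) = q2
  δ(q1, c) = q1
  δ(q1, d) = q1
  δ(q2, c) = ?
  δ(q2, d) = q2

From the language and accept set, identify what each state tracks — q0: no input read; q1: started with c; q2: started with d (dead).
Each missing δ(q, a) is the state matching the new tracked value after reading a.
δ(q2, c) = q2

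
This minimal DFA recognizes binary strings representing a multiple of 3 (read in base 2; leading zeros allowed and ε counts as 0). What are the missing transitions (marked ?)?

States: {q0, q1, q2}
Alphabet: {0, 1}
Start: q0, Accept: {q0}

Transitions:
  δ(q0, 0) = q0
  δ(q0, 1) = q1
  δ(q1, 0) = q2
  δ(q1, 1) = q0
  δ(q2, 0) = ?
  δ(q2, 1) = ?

From the language and accept set, identify what each state tracks — q0: value ≡ 0 (mod 3); q1: value ≡ 1 (mod 3); q2: value ≡ 2 (mod 3).
Each missing δ(q, a) is the state matching the new tracked value after reading a.
δ(q2, 0) = q1; δ(q2, 1) = q2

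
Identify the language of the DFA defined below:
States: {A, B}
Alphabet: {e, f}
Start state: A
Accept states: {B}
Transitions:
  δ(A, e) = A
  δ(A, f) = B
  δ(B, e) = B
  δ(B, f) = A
Testing a few strings:
  'ef' → accept
  'ff' → reject
  'fef' → reject
  'e' → reject
State roles: A=even number of f's so far; B=odd number of f's so far
All strings over {e,f} with an odd number of f's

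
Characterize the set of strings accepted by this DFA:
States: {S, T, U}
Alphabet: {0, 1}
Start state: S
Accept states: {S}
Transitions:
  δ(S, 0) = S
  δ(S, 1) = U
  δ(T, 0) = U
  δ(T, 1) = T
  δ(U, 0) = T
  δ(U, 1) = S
Testing a few strings:
  '000' → accept
  '10' → reject
  '01' → reject
  '111' → reject
State roles: S=value ≡ 0 (mod 3); T=value ≡ 2 (mod 3); U=value ≡ 1 (mod 3)
All binary strings representing a multiple of 3 (read in base 2; leading zeros allowed and ε counts as 0)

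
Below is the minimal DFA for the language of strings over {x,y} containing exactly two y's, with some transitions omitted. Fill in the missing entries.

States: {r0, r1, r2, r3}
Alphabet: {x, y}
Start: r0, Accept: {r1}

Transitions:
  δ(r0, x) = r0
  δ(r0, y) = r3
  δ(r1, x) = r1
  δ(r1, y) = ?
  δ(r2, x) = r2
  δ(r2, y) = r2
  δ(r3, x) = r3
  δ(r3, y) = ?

From the language and accept set, identify what each state tracks — r0: zero y's; r1: two y's; r2: ≥ three y's (dead); r3: one y.
Each missing δ(q, a) is the state matching the new tracked value after reading a.
δ(r1, y) = r2; δ(r3, y) = r1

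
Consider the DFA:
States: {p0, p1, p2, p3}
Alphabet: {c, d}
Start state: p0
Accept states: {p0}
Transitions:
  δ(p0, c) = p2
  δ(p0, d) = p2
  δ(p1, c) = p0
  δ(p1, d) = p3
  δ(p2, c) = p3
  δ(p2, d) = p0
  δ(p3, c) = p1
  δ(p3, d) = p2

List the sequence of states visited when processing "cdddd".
read 'c': p0 → p2
  read 'd': p2 → p0
  read 'd': p0 → p2
  read 'd': p2 → p0
  read 'd': p0 → p2
p0 -> p2 -> p0 -> p2 -> p0 -> p2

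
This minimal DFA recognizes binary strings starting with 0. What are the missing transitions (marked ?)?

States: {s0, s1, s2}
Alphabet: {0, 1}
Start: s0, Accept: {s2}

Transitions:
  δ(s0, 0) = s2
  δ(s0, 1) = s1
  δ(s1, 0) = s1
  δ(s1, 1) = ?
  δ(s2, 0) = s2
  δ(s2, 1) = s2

From the language and accept set, identify what each state tracks — s0: no input read; s1: started with 1 (dead); s2: started with 0.
Each missing δ(q, a) is the state matching the new tracked value after reading a.
δ(s1, 1) = s1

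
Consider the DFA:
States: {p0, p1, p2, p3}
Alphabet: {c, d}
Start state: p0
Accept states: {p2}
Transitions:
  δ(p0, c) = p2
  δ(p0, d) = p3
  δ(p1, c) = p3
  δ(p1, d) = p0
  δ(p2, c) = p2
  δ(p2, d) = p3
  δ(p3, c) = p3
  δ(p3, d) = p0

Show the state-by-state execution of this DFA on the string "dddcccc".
read 'd': p0 → p3
  read 'd': p3 → p0
  read 'd': p0 → p3
  read 'c': p3 → p3
  read 'c': p3 → p3
  read 'c': p3 → p3
  read 'c': p3 → p3
p0 -> p3 -> p0 -> p3 -> p3 -> p3 -> p3 -> p3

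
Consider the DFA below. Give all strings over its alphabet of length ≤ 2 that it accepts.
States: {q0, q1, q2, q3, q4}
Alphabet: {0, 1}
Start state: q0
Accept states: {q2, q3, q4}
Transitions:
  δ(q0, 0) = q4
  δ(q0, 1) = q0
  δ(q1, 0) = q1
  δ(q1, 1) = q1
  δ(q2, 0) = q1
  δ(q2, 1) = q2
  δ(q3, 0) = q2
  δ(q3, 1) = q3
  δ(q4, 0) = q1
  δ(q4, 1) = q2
0, 01, 10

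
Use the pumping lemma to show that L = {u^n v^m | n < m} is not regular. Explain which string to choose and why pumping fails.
Assume L is regular with pumping length p. Idea: pumping up the u-block makes the u-count reach the v-count.
Choose s = u^p v^(p+1) ∈ L. By the pumping lemma, s = xyz with |xy| ≤ p, |y| > 0, so y = u^k with k ≥ 1. Then xy²z = u^(p+k) v^(p+1). Since p+k ≥ p+1, the number of u's is no longer strictly less than the number of v's, so xy²z ∉ L.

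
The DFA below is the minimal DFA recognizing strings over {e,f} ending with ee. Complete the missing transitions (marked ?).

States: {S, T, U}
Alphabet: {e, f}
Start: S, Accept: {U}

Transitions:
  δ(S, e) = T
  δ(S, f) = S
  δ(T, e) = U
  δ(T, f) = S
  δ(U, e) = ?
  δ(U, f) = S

From the language and accept set, identify what each state tracks — S: last symbol not e; T: one trailing e; U: two trailing e's.
Each missing δ(q, a) is the state matching the new tracked value after reading a.
δ(U, e) = U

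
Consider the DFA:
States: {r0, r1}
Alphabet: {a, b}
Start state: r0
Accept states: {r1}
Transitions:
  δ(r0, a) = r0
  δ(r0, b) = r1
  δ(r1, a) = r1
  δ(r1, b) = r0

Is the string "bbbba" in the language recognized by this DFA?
Processing string "bbbba":
  r0 --b--> r1
  r1 --b--> r0
  r0 --b--> r1
  r1 --b--> r0
  r0 --a--> r0
Final state: r0
Accept states: {r1}
No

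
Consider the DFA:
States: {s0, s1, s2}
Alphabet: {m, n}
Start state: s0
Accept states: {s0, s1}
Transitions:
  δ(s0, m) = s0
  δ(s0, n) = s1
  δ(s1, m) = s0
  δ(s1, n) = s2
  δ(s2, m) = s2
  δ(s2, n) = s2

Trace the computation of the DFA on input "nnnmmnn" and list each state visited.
read 'n': s0 → s1
  read 'n': s1 → s2
  read 'n': s2 → s2
  read 'm': s2 → s2
  read 'm': s2 → s2
  read 'n': s2 → s2
  read 'n': s2 → s2
s0 -> s1 -> s2 -> s2 -> s2 -> s2 -> s2 -> s2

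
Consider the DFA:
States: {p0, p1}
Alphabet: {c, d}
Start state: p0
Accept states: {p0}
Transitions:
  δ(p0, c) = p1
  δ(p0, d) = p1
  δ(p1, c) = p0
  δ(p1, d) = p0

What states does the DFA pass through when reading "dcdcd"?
read 'd': p0 → p1
  read 'c': p1 → p0
  read 'd': p0 → p1
  read 'c': p1 → p0
  read 'd': p0 → p1
p0 -> p1 -> p0 -> p1 -> p0 -> p1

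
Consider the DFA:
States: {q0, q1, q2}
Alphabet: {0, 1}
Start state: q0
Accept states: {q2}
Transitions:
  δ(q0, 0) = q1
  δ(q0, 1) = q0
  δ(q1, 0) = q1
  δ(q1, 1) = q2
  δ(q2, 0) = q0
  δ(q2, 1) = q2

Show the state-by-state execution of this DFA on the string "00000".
read '0': q0 → q1
  read '0': q1 → q1
  read '0': q1 → q1
  read '0': q1 → q1
  read '0': q1 → q1
q0 -> q1 -> q1 -> q1 -> q1 -> q1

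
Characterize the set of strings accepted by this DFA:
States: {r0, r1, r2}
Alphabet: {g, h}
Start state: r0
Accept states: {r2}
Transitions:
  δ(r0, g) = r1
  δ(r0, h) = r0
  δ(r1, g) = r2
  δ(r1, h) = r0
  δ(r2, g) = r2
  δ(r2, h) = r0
Testing a few strings:
  'hhg' → reject
  'gh' → reject
  'h' → reject
  'g' → reject
State roles: r0=last symbol not g; r1=one trailing g; r2=two trailing g's
All strings over {g,h} ending with gg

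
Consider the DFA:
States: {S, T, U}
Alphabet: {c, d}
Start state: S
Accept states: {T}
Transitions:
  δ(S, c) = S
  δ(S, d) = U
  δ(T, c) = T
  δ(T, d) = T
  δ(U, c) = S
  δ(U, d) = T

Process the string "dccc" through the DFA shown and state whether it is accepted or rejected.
Processing string "dccc":
  S --d--> U
  U --c--> S
  S --c--> S
  S --c--> S
Final state: S
Accept states: {T}
No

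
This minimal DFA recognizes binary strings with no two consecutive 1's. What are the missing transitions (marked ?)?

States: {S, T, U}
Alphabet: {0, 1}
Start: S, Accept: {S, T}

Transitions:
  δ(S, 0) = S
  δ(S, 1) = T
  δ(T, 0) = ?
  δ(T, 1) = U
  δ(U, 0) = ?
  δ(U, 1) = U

From the language and accept set, identify what each state tracks — S: last symbol not 1 (ok); T: last symbol 1 (ok); U: saw 11 (dead).
Each missing δ(q, a) is the state matching the new tracked value after reading a.
δ(T, 0) = S; δ(U, 0) = U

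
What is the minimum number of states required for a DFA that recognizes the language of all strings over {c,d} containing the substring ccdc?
By Myhill–Nerode, count the distinguishable equivalence classes: 5 classes — one per longest suffix of the input that is a prefix of 'ccdc' (lengths 0 through 3), plus an absorbing 'already seen ccdc' class.
5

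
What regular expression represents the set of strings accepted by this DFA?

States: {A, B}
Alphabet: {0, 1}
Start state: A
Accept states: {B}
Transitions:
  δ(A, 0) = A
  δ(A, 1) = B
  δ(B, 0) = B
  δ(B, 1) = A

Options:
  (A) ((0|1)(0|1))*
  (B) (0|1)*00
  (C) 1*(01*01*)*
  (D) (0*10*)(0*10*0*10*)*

Check each option against the DFA on short strings; one disagreement eliminates an option:
  (A) ((0|1)(0|1))*: on ε the DFA stays in A and rejects (A ∉ Accept), but the regex matches it → eliminate
  (B) (0|1)*00: on '1' the DFA goes A → B and accepts (B ∈ Accept), but the regex does not match it → eliminate
  (C) 1*(01*01*)*: on ε the DFA stays in A and rejects (A ∉ Accept), but the regex matches it → eliminate
  (D) (0*10*)(0*10*0*10*)*: agrees with the DFA on every string of length ≤ 6
Only (D) is consistent with the DFA.
(D) (0*10*)(0*10*0*10*)*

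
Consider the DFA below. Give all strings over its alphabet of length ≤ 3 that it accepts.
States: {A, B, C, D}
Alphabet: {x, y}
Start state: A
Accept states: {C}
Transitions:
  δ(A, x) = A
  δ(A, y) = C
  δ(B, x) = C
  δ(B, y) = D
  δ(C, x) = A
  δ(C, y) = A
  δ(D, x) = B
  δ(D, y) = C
y, xy, xxy, yxy, yyy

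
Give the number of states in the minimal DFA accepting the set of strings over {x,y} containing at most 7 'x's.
By Myhill–Nerode, count the distinguishable equivalence classes: 9 classes — having seen 0, 1, …, 7, or >7 copies of 'x'; counts 0 through 7 are accepting and >7 is dead.
9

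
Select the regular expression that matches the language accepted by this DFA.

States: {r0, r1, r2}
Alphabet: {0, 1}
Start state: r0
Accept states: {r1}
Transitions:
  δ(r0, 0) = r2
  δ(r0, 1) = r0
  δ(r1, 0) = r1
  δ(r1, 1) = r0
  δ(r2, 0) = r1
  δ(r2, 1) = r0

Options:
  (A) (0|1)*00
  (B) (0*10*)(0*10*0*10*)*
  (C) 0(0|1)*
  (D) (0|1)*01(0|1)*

Check each option against the DFA on short strings; one disagreement eliminates an option:
  (A) (0|1)*00: agrees with the DFA on every string of length ≤ 6
  (B) (0*10*)(0*10*0*10*)*: on '1' the DFA goes r0 → r0 and rejects (r0 ∉ Accept), but the regex matches it → eliminate
  (C) 0(0|1)*: on '0' the DFA goes r0 → r2 and rejects (r2 ∉ Accept), but the regex matches it → eliminate
  (D) (0|1)*01(0|1)*: on '00' the DFA goes r0 → r2 → r1 and accepts (r1 ∈ Accept), but the regex does not match it → eliminate
Only (A) is consistent with the DFA.
(A) (0|1)*00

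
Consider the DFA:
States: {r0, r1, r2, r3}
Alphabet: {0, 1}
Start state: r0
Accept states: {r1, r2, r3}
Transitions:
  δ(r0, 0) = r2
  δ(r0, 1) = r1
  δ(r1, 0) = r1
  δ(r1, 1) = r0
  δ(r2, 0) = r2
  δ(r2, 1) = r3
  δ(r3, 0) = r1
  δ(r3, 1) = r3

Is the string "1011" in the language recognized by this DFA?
Processing string "1011":
  r0 --1--> r1
  r1 --0--> r1
  r1 --1--> r0
  r0 --1--> r1
Final state: r1
Accept states: {r1, r2, r3}
Yes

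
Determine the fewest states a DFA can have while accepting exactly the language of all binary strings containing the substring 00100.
By Myhill–Nerode, count the distinguishable equivalence classes: 6 classes — one per longest suffix of the input that is a prefix of '00100' (lengths 0 through 4), plus an absorbing 'already seen 00100' class.
6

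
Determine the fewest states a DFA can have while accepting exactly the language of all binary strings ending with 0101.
By Myhill–Nerode, count the distinguishable equivalence classes: 5 classes — one per longest suffix of the input that is a prefix of '0101' (lengths 0 through 4); only the length-4 class is accepting.
5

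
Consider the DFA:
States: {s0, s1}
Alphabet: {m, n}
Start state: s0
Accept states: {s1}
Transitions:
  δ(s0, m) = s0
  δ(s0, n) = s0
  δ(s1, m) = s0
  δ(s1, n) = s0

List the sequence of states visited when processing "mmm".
read 'm': s0 → s0
  read 'm': s0 → s0
  read 'm': s0 → s0
s0 -> s0 -> s0 -> s0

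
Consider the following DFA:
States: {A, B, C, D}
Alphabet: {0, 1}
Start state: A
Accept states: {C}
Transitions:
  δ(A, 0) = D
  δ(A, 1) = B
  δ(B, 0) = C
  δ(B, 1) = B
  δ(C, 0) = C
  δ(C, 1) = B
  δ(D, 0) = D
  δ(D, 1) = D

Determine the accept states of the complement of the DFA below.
Complement accept states = All states \ Original accept states
= {A, B, C, D} \ {C}
{A, B, D}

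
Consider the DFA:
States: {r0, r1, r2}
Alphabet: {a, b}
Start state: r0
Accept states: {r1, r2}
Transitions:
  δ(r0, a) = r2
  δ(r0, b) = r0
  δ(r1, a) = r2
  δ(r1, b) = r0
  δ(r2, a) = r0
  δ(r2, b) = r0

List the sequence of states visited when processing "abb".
read 'a': r0 → r2
  read 'b': r2 → r0
  read 'b': r0 → r0
r0 -> r2 -> r0 -> r0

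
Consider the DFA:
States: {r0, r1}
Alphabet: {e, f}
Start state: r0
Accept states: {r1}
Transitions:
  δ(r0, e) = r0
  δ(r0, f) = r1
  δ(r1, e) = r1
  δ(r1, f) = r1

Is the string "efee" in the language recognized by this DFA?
Processing string "efee":
  r0 --e--> r0
  r0 --f--> r1
  r1 --e--> r1
  r1 --e--> r1
Final state: r1
Accept states: {r1}
Yes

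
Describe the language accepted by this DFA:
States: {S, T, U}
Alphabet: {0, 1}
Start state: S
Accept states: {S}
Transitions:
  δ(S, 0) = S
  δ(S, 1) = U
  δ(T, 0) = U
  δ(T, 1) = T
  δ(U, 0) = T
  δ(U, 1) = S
Testing a few strings:
  '10' → reject
  '100' → reject
  '01' → reject
  '1000' → reject
State roles: S=value ≡ 0 (mod 3); T=value ≡ 2 (mod 3); U=value ≡ 1 (mod 3)
All binary strings representing a multiple of 3 (read in base 2; leading zeros allowed and ε counts as 0)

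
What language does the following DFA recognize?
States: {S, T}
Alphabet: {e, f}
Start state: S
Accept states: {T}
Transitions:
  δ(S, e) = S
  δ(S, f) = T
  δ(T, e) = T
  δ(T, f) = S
Testing a few strings:
  'f' → accept
  'ef' → accept
  'efe' → accept
  'e' → reject
State roles: S=even number of f's so far; T=odd number of f's so far
All strings over {e,f} with an odd number of f's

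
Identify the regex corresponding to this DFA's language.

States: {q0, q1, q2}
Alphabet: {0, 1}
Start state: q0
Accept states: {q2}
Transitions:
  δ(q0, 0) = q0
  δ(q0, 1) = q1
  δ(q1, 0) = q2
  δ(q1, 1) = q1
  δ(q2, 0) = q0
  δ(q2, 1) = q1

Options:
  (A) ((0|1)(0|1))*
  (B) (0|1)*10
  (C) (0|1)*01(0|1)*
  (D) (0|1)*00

Check each option against the DFA on short strings; one disagreement eliminates an option:
  (A) ((0|1)(0|1))*: on ε the DFA stays in q0 and rejects (q0 ∉ Accept), but the regex matches it → eliminate
  (B) (0|1)*10: agrees with the DFA on every string of length ≤ 6
  (C) (0|1)*01(0|1)*: on '01' the DFA goes q0 → q0 → q1 and rejects (q1 ∉ Accept), but the regex matches it → eliminate
  (D) (0|1)*00: on '00' the DFA goes q0 → q0 → q0 and rejects (q0 ∉ Accept), but the regex matches it → eliminate
Only (B) is consistent with the DFA.
(B) (0|1)*10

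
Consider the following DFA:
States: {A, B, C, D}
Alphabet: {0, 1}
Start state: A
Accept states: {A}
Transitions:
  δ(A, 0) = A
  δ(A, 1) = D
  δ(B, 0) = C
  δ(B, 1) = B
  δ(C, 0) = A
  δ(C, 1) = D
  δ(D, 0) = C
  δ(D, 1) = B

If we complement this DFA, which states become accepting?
Complement accept states = All states \ Original accept states
= {A, B, C, D} \ {A}
{B, C, D}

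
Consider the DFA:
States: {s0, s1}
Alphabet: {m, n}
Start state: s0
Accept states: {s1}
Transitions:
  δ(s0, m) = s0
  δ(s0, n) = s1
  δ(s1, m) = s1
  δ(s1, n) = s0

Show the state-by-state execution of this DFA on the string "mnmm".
read 'm': s0 → s0
  read 'n': s0 → s1
  read 'm': s1 → s1
  read 'm': s1 → s1
s0 -> s0 -> s1 -> s1 -> s1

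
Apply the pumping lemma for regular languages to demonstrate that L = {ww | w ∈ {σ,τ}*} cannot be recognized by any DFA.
Assume L is regular with pumping length p. Idea: pumping the leading σ-block breaks the equality of the two halves.
Choose s = σ^p τ σ^p τ ∈ L (with w = σ^p τ). |s| = 2p+2 ≥ p. By the pumping lemma, s = xyz with |xy| ≤ p, |y| > 0, so y = σ^k with k ≥ 1, in the first σ-block. Then xy²z = σ^(p+k) τ σ^p τ, of length 2p+2+k. If k is odd this length is odd, so it cannot be of the form ww. If k is even, each half has length p+1+k/2 ≤ p+k, so the first half lies entirely inside the leading σ-block and contains no τ, while the second half ends in τ; the halves differ. Either way xy²z ∉ L.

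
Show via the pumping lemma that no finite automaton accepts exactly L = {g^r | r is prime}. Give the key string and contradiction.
Assume L is regular with pumping length p. Idea: pumping by a suitable count produces a composite length.
Let q be a prime with q ≥ p and choose s = g^q ∈ L. By the pumping lemma, s = xyz with |xy| ≤ p, |y| = k ≥ 1. Take i = q+1: |xy^(q+1)z| = q + q·k = q(1+k). Since q ≥ 2 and 1+k ≥ 2, q(1+k) is composite, so xy^(q+1)z ∉ L.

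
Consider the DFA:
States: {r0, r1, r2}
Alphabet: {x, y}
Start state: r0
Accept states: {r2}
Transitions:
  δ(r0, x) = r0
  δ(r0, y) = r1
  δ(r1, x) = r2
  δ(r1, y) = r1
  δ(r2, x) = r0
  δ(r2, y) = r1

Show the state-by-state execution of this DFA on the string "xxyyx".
read 'x': r0 → r0
  read 'x': r0 → r0
  read 'y': r0 → r1
  read 'y': r1 → r1
  read 'x': r1 → r2
r0 -> r0 -> r0 -> r1 -> r1 -> r2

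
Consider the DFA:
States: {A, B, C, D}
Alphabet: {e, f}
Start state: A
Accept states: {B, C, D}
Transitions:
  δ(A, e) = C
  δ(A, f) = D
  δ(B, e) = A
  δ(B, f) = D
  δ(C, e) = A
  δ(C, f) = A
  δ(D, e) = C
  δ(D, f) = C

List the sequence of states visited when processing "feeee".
read 'f': A → D
  read 'e': D → C
  read 'e': C → A
  read 'e': A → C
  read 'e': C → A
A -> D -> C -> A -> C -> A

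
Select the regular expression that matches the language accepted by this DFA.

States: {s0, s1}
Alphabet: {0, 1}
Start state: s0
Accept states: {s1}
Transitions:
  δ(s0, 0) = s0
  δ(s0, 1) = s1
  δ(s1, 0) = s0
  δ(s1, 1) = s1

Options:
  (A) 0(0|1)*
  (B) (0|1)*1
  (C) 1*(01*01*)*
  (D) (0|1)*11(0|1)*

Check each option against the DFA on short strings; one disagreement eliminates an option:
  (A) 0(0|1)*: on '0' the DFA goes s0 → s0 and rejects (s0 ∉ Accept), but the regex matches it → eliminate
  (B) (0|1)*1: agrees with the DFA on every string of length ≤ 6
  (C) 1*(01*01*)*: on ε the DFA stays in s0 and rejects (s0 ∉ Accept), but the regex matches it → eliminate
  (D) (0|1)*11(0|1)*: on '1' the DFA goes s0 → s1 and accepts (s1 ∈ Accept), but the regex does not match it → eliminate
Only (B) is consistent with the DFA.
(B) (0|1)*1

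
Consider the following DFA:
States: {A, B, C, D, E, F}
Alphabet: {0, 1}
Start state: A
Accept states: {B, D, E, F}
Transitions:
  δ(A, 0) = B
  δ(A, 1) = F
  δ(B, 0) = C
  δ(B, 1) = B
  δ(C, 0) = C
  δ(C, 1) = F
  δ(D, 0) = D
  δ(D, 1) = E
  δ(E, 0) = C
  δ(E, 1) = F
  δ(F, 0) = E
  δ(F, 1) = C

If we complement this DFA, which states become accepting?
Complement accept states = All states \ Original accept states
= {A, B, C, D, E, F} \ {B, D, E, F}
{A, C}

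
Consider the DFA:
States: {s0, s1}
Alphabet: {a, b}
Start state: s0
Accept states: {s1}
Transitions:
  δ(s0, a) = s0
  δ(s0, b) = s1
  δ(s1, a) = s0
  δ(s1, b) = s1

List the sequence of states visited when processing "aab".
read 'a': s0 → s0
  read 'a': s0 → s0
  read 'b': s0 → s1
s0 -> s0 -> s0 -> s1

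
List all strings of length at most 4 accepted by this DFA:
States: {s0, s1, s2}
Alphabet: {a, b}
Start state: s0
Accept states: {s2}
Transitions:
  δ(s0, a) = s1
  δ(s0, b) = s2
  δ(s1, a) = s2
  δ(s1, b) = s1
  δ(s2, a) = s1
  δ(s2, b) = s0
b, aa, aba, baa, bbb, aaaa, aabb, abba, baba, bbaa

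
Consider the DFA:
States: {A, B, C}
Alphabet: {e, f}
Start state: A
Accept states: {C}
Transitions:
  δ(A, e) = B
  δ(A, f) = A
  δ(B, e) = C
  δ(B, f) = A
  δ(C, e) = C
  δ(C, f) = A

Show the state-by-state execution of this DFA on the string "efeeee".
read 'e': A → B
  read 'f': B → A
  read 'e': A → B
  read 'e': B → C
  read 'e': C → C
  read 'e': C → C
A -> B -> A -> B -> C -> C -> C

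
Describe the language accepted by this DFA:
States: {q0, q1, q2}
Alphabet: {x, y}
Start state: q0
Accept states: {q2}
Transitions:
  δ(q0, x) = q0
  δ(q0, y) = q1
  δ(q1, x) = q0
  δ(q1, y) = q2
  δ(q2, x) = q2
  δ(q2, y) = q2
Testing a few strings:
  'yyyx' → accept
  'yy' → accept
  'y' → reject
  'x' → reject
State roles: q0=no progress toward yy; q1=one trailing y; q2=substring yy seen
All strings over {x,y} containing the substring yy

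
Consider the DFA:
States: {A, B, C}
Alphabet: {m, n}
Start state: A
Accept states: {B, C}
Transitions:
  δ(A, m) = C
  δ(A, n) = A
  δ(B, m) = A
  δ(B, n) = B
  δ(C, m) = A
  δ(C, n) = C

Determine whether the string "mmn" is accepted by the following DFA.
Processing string "mmn":
  A --m--> C
  C --m--> A
  A --n--> A
Final state: A
Accept states: {B, C}
No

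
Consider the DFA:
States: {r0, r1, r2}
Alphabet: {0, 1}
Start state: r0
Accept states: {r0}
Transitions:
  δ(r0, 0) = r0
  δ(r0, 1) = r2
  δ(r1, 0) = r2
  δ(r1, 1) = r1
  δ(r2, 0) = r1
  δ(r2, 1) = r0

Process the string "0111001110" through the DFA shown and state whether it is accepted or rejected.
Processing string "0111001110":
  r0 --0--> r0
  r0 --1--> r2
  r2 --1--> r0
  r0 --1--> r2
  r2 --0--> r1
  r1 --0--> r2
  r2 --1--> r0
  r0 --1--> r2
  r2 --1--> r0
  r0 --0--> r0
Final state: r0
Accept states: {r0}
Yes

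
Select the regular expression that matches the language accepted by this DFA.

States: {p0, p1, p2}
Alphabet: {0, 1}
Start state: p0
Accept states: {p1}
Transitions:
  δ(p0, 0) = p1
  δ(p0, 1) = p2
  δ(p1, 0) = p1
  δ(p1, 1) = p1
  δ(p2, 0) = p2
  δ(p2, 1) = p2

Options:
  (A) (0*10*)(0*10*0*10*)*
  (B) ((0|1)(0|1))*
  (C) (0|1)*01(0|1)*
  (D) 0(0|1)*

Check each option against the DFA on short strings; one disagreement eliminates an option:
  (A) (0*10*)(0*10*0*10*)*: on '0' the DFA goes p0 → p1 and accepts (p1 ∈ Accept), but the regex does not match it → eliminate
  (B) ((0|1)(0|1))*: on ε the DFA stays in p0 and rejects (p0 ∉ Accept), but the regex matches it → eliminate
  (C) (0|1)*01(0|1)*: on '0' the DFA goes p0 → p1 and accepts (p1 ∈ Accept), but the regex does not match it → eliminate
  (D) 0(0|1)*: agrees with the DFA on every string of length ≤ 6
Only (D) is consistent with the DFA.
(D) 0(0|1)*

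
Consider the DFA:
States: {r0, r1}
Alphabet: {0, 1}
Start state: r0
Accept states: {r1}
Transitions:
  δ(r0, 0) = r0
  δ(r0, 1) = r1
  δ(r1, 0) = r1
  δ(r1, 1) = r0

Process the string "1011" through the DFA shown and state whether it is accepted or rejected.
Processing string "1011":
  r0 --1--> r1
  r1 --0--> r1
  r1 --1--> r0
  r0 --1--> r1
Final state: r1
Accept states: {r1}
Yes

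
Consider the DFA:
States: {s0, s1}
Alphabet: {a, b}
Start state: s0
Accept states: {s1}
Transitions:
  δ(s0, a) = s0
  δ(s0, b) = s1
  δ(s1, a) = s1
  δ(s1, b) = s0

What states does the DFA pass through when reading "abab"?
read 'a': s0 → s0
  read 'b': s0 → s1
  read 'a': s1 → s1
  read 'b': s1 → s0
s0 -> s0 -> s1 -> s1 -> s0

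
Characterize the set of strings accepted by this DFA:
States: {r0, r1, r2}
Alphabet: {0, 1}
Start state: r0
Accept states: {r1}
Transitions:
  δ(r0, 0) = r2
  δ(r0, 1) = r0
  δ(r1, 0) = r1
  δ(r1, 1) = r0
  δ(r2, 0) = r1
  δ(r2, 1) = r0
Testing a few strings:
  '110' → reject
  '0101' → reject
  '0' → reject
  '00' → accept
State roles: r0=last symbol not 0; r1=two trailing 0's; r2=one trailing 0
All binary strings ending with 00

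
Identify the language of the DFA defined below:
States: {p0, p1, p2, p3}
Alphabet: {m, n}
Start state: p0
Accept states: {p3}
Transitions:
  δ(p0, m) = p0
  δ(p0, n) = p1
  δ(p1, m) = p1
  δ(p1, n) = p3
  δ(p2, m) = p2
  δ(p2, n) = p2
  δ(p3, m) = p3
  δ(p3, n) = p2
Testing a few strings:
  'mnnn' → reject
  'mmnm' → reject
  'nmm' → reject
  'mn' → reject
State roles: p0=zero n's; p1=one n; p2=≥ three n's (dead); p3=two n's
All strings over {m,n} containing exactly two n's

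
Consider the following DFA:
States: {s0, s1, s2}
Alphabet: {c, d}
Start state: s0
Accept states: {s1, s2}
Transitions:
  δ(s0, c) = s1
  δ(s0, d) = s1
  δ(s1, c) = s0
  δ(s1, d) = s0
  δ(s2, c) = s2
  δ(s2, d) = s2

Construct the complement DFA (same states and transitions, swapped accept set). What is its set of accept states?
Complement accept states = All states \ Original accept states
= {s0, s1, s2} \ {s1, s2}
{s0}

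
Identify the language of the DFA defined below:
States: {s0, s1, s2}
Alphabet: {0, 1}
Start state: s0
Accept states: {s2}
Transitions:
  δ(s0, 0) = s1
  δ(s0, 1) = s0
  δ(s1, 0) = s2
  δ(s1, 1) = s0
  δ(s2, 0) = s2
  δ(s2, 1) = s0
Testing a few strings:
  '01' → reject
  '1' → reject
  '001' → reject
  '000' → accept
State roles: s0=last symbol not 0; s1=one trailing 0; s2=two trailing 0's
All binary strings ending with 00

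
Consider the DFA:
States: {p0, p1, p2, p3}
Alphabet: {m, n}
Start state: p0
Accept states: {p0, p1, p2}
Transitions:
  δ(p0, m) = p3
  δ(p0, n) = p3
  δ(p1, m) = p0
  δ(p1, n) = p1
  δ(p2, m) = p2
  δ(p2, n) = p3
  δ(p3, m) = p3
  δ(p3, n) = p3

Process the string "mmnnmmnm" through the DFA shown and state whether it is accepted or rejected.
Processing string "mmnnmmnm":
  p0 --m--> p3
  p3 --m--> p3
  p3 --n--> p3
  p3 --n--> p3
  p3 --m--> p3
  p3 --m--> p3
  p3 --n--> p3
  p3 --m--> p3
Final state: p3
Accept states: {p0, p1, p2}
No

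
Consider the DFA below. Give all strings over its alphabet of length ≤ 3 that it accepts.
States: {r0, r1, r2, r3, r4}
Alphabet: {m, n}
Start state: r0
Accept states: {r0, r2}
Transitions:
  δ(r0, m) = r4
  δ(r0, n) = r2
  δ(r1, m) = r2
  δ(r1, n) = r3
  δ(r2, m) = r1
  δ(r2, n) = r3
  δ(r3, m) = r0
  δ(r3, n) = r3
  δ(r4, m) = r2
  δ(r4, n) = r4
ε, n, mm, mnm, nmm, nnm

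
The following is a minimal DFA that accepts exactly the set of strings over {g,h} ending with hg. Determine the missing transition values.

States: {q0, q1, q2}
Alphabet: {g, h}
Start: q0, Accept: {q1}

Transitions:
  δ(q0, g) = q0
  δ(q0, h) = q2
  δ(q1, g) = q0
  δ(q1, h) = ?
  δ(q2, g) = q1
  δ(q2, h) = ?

From the language and accept set, identify what each state tracks — q0: no suffix match; q1: suffix is hg; q2: one trailing h.
Each missing δ(q, a) is the state matching the new tracked value after reading a.
δ(q1, h) = q2; δ(q2, h) = q2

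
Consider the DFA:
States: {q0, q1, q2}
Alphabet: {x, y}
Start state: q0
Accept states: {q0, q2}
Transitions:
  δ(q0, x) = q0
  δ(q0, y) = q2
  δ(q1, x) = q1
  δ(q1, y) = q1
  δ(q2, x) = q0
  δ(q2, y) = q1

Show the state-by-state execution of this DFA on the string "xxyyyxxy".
read 'x': q0 → q0
  read 'x': q0 → q0
  read 'y': q0 → q2
  read 'y': q2 → q1
  read 'y': q1 → q1
  read 'x': q1 → q1
  read 'x': q1 → q1
  read 'y': q1 → q1
q0 -> q0 -> q0 -> q2 -> q1 -> q1 -> q1 -> q1 -> q1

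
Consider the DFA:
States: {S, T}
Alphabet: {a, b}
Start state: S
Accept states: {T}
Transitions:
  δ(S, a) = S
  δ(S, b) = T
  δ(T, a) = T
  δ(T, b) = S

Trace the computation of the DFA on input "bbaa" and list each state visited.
read 'b': S → T
  read 'b': T → S
  read 'a': S → S
  read 'a': S → S
S -> T -> S -> S -> S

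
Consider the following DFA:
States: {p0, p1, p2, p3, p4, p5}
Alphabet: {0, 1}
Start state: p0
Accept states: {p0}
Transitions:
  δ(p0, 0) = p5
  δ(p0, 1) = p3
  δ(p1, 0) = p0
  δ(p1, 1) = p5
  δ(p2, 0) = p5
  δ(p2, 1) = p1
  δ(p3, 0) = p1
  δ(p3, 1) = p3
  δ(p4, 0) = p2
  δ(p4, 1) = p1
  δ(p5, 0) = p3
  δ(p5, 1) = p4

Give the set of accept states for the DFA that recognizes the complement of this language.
Complement accept states = All states \ Original accept states
= {p0, p1, p2, p3, p4, p5} \ {p0}
{p1, p2, p3, p4, p5}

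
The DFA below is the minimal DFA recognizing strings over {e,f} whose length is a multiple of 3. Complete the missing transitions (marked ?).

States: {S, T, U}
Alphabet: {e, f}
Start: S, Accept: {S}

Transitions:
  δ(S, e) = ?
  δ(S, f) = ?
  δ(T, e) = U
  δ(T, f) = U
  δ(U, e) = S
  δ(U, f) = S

From the language and accept set, identify what each state tracks — S: length ≡ 0 (mod 3); T: length ≡ 1 (mod 3); U: length ≡ 2 (mod 3).
Each missing δ(q, a) is the state matching the new tracked value after reading a.
δ(S, e) = T; δ(S, f) = T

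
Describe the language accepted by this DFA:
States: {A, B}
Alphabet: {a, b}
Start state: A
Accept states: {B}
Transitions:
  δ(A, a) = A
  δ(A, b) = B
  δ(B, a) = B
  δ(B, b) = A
Testing a few strings:
  'bb' → reject
  'ba' → accept
  'aa' → reject
  'bbb' → accept
State roles: A=even number of b's so far; B=odd number of b's so far
All strings over {a,b} with an odd number of b's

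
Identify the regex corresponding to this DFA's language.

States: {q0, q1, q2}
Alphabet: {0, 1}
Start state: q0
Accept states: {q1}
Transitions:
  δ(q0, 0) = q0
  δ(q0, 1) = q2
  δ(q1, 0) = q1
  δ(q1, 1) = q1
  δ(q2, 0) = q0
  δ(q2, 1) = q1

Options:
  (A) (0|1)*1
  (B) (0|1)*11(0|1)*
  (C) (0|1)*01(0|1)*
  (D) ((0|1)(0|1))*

Check each option against the DFA on short strings; one disagreement eliminates an option:
  (A) (0|1)*1: on '1' the DFA goes q0 → q2 and rejects (q2 ∉ Accept), but the regex matches it → eliminate
  (B) (0|1)*11(0|1)*: agrees with the DFA on every string of length ≤ 6
  (C) (0|1)*01(0|1)*: on '01' the DFA goes q0 → q0 → q2 and rejects (q2 ∉ Accept), but the regex matches it → eliminate
  (D) ((0|1)(0|1))*: on ε the DFA stays in q0 and rejects (q0 ∉ Accept), but the regex matches it → eliminate
Only (B) is consistent with the DFA.
(B) (0|1)*11(0|1)*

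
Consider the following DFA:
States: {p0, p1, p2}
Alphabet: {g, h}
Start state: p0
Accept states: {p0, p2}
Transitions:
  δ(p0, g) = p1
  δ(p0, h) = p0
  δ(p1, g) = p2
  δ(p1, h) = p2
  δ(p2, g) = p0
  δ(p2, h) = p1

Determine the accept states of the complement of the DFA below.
Complement accept states = All states \ Original accept states
= {p0, p1, p2} \ {p0, p2}
{p1}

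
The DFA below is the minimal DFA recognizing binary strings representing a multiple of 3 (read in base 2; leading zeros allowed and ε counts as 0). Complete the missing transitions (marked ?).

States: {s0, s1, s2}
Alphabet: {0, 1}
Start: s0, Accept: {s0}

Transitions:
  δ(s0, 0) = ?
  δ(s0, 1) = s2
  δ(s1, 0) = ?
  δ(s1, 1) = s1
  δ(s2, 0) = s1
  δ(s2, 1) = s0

From the language and accept set, identify what each state tracks — s0: value ≡ 0 (mod 3); s1: value ≡ 2 (mod 3); s2: value ≡ 1 (mod 3).
Each missing δ(q, a) is the state matching the new tracked value after reading a.
δ(s0, 0) = s0; δ(s1, 0) = s2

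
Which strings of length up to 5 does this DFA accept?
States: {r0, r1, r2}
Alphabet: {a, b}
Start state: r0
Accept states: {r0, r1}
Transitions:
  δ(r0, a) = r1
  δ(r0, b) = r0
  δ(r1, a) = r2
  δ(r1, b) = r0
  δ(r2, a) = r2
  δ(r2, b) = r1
ε, a, b, ab, ba, bb, aab, aba, abb, bab, bba, bbb, aaab, aabb, abab, abba, abbb, baab, baba, babb, bbab, bbba, bbbb, aaaab, aaabb, aabab, aabba, aabbb, abaab, ababa, ababb, abbab, abbba, abbbb, baaab, baabb, babab, babba, babbb, bbaab, bbaba, bbabb, bbbab, bbbba, bbbbb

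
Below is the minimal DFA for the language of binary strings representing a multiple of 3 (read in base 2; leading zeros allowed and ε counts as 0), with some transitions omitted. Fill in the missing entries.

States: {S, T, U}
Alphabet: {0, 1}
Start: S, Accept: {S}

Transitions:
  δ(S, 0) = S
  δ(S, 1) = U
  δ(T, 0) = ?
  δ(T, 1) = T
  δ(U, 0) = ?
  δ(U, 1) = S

From the language and accept set, identify what each state tracks — S: value ≡ 0 (mod 3); T: value ≡ 2 (mod 3); U: value ≡ 1 (mod 3).
Each missing δ(q, a) is the state matching the new tracked value after reading a.
δ(T, 0) = U; δ(U, 0) = T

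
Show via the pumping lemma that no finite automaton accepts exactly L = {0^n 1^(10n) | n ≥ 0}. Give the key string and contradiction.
Assume L is regular with pumping length p. Idea: pumping the 0-block breaks the 1:10 ratio.
Choose s = 0^p 1^(10p) (length 11p ≥ p). By the pumping lemma, s = xyz with |xy| ≤ p, |y| > 0, so y = 0^k with k ≥ 1. Then xy²z = 0^(p+k) 1^(10p). For this to be in L we would need 10p = 10(p+k), i.e. 10k = 0, contradicting k ≥ 1. So xy²z ∉ L.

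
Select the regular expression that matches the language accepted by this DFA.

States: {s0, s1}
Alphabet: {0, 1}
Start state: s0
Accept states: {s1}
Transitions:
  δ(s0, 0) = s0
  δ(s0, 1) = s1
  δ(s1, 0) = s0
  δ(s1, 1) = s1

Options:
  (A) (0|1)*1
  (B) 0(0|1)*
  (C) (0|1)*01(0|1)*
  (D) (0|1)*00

Check each option against the DFA on short strings; one disagreement eliminates an option:
  (A) (0|1)*1: agrees with the DFA on every string of length ≤ 6
  (B) 0(0|1)*: on '0' the DFA goes s0 → s0 and rejects (s0 ∉ Accept), but the regex matches it → eliminate
  (C) (0|1)*01(0|1)*: on '1' the DFA goes s0 → s1 and accepts (s1 ∈ Accept), but the regex does not match it → eliminate
  (D) (0|1)*00: on '1' the DFA goes s0 → s1 and accepts (s1 ∈ Accept), but the regex does not match it → eliminate
Only (A) is consistent with the DFA.
(A) (0|1)*1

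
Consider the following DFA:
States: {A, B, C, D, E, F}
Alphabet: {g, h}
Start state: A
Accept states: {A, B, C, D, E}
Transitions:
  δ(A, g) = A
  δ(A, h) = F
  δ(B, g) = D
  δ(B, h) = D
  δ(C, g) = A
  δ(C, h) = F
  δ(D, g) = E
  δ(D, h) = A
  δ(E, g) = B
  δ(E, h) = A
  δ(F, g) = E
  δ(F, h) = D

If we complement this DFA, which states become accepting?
Complement accept states = All states \ Original accept states
= {A, B, C, D, E, F} \ {A, B, C, D, E}
{F}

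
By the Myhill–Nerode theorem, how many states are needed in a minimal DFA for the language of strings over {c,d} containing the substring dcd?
By Myhill–Nerode, count the distinguishable equivalence classes: 4 classes — one per longest suffix of the input that is a prefix of 'dcd' (lengths 0 through 2), plus an absorbing 'already seen dcd' class.
4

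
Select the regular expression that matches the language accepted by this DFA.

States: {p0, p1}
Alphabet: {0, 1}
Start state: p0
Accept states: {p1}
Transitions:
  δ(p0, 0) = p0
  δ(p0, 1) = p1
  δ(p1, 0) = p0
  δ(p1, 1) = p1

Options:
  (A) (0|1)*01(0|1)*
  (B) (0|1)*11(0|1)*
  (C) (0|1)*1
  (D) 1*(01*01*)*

Check each option against the DFA on short strings; one disagreement eliminates an option:
  (A) (0|1)*01(0|1)*: on '1' the DFA goes p0 → p1 and accepts (p1 ∈ Accept), but the regex does not match it → eliminate
  (B) (0|1)*11(0|1)*: on '1' the DFA goes p0 → p1 and accepts (p1 ∈ Accept), but the regex does not match it → eliminate
  (C) (0|1)*1: agrees with the DFA on every string of length ≤ 6
  (D) 1*(01*01*)*: on ε the DFA stays in p0 and rejects (p0 ∉ Accept), but the regex matches it → eliminate
Only (C) is consistent with the DFA.
(C) (0|1)*1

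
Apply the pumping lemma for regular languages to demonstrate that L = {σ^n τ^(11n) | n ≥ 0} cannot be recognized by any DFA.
Assume L is regular with pumping length p. Idea: pumping the σ-block breaks the 1:11 ratio.
Choose s = σ^p τ^(11p) (length 12p ≥ p). By the pumping lemma, s = xyz with |xy| ≤ p, |y| > 0, so y = σ^k with k ≥ 1. Then xy²z = σ^(p+k) τ^(11p). For this to be in L we would need 11p = 11(p+k), i.e. 11k = 0, contradicting k ≥ 1. So xy²z ∉ L.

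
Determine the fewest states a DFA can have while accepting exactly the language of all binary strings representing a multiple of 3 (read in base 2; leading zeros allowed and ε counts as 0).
By Myhill–Nerode, count the distinguishable equivalence classes: three classes — residue of the binary value mod 3.
3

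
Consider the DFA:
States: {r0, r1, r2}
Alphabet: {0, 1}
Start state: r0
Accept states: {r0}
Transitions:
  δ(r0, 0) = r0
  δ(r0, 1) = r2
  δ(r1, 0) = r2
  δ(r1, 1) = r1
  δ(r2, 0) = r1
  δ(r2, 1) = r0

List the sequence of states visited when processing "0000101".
read '0': r0 → r0
  read '0': r0 → r0
  read '0': r0 → r0
  read '0': r0 → r0
  read '1': r0 → r2
  read '0': r2 → r1
  read '1': r1 → r1
r0 -> r0 -> r0 -> r0 -> r0 -> r2 -> r1 -> r1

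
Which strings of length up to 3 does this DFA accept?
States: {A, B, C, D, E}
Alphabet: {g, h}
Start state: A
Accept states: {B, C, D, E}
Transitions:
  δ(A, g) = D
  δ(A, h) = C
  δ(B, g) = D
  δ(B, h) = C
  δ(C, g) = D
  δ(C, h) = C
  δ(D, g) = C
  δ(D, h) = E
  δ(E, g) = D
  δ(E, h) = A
g, h, gg, gh, hg, hh, ggg, ggh, ghg, hgg, hgh, hhg, hhh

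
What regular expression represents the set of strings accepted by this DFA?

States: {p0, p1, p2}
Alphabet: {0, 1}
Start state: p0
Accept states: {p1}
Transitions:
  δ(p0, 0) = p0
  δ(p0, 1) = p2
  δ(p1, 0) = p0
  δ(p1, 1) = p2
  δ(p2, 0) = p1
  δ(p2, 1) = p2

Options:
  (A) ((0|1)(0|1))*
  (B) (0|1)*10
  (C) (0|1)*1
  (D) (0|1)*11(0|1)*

Check each option against the DFA on short strings; one disagreement eliminates an option:
  (A) ((0|1)(0|1))*: on ε the DFA stays in p0 and rejects (p0 ∉ Accept), but the regex matches it → eliminate
  (B) (0|1)*10: agrees with the DFA on every string of length ≤ 6
  (C) (0|1)*1: on '1' the DFA goes p0 → p2 and rejects (p2 ∉ Accept), but the regex matches it → eliminate
  (D) (0|1)*11(0|1)*: on '10' the DFA goes p0 → p2 → p1 and accepts (p1 ∈ Accept), but the regex does not match it → eliminate
Only (B) is consistent with the DFA.
(B) (0|1)*10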